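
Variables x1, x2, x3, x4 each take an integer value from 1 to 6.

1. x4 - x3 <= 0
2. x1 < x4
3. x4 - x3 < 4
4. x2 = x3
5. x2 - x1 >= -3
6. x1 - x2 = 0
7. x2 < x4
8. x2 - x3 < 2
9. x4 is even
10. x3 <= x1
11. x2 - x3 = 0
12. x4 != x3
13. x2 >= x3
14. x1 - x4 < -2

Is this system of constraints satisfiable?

Unsatisfiable

Constraints 1, 7, and 13 give x4 ≤ x3, x3 ≤ x2, x2 < x4. Chaining: x4 ≤ x3 ≤ x2 < x4, which forces x4 < x4 — impossible.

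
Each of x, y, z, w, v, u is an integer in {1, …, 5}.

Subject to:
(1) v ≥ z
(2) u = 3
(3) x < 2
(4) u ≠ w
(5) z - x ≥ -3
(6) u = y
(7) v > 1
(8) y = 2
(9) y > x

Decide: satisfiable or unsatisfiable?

Constraint 2 fixes u = 3 and constraint 8 fixes y = 2, but constraint 6 requires u = y. Since 3 ≠ 2, contradiction.

Unsatisfiable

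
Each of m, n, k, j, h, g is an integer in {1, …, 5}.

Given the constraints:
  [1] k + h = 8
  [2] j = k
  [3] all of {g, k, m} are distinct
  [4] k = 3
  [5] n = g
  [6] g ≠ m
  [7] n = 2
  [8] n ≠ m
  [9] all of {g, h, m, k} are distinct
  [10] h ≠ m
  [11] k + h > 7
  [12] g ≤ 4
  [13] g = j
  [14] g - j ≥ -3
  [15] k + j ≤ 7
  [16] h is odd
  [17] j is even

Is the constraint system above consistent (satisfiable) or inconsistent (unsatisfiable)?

Constraint 7 fixes n = 2 and constraint 4 fixes k = 3. Constraints 2, 5, and 13 give n = g = j = k, so n = k. But 2 ≠ 3 — contradiction.

Unsatisfiable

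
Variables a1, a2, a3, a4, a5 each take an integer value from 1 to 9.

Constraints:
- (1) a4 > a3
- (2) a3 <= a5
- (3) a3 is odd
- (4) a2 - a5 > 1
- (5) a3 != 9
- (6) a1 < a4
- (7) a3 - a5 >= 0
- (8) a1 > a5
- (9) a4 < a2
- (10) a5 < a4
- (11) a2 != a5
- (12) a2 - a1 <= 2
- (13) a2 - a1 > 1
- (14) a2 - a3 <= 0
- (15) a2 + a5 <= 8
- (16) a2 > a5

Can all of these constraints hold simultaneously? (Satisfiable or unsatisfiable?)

Unsatisfiable

Constraints 2, 6, 8, 9, and 14 give a4 < a2, a2 ≤ a3, a3 ≤ a5, a5 < a1, a1 < a4. Chaining: a4 < a2 ≤ a3 ≤ a5 < a1 < a4, which forces a4 < a4 — impossible.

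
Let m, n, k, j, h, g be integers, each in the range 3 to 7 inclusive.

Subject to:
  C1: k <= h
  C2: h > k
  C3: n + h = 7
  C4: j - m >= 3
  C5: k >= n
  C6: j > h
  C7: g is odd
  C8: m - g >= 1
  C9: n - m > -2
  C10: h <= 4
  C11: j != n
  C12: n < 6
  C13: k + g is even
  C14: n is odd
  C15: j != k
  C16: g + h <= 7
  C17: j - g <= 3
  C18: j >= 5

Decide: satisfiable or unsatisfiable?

Unsatisfiable

Constraints 4, 8, and 17 give m − g ≥ 1, g − j ≥ -3, j − m ≥ 3.
Adding all 3 inequalities: the left sides telescope to 0, and the right sides sum to 1 + (-3) + 3 = 1. So 0 ≥ 1, which is false.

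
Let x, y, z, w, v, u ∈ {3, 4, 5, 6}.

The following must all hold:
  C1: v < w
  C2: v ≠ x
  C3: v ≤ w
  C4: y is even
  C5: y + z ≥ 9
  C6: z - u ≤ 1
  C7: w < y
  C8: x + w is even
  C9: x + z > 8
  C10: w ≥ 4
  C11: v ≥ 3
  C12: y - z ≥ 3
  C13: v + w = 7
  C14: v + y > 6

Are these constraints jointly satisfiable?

Satisfiable

Take x = 6, y = 6, z = 3, w = 4, v = 3, u = 5. Then constraint 5: y + z = 9; constraint 6: z - u = -2, and every other listed constraint is also met.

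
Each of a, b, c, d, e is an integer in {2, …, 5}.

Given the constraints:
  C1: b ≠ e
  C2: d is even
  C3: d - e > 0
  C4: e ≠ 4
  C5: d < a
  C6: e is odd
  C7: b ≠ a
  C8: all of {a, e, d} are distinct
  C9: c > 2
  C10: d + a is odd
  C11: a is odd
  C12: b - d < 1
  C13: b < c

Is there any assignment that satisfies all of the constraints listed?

Setting (a, b, c, d, e) = (5, 2, 4, 4, 3) satisfies everything: constraint 3: d - e = 1; constraint 8: values 5, 3, 4 are distinct; constraint 12: b - d = -2, and the others follow.

Satisfiable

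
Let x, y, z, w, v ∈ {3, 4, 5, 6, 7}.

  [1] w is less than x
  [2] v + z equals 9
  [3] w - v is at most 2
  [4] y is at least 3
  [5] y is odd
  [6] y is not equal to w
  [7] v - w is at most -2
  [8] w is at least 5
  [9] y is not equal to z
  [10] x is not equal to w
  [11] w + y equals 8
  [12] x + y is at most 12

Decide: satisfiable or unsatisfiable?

Satisfiable

Take x = 6, y = 3, z = 6, w = 5, v = 3. Then constraint 2: v + z = 9; constraint 3: w - v = 2; constraint 7: v - w = -2, and every other listed constraint is also met.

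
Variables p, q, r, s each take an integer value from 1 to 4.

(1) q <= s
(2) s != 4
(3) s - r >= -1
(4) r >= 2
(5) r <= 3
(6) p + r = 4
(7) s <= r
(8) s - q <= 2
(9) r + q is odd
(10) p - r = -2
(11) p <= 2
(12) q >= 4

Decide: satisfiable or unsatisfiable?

From constraints 1 and 12: s ≥ q and q ≥ 4, so s ≥ 4. From constraints 5 and 7: s ≤ r and r ≤ 3, so s ≤ 3. But 3 < 4, so no value of s works.

Unsatisfiable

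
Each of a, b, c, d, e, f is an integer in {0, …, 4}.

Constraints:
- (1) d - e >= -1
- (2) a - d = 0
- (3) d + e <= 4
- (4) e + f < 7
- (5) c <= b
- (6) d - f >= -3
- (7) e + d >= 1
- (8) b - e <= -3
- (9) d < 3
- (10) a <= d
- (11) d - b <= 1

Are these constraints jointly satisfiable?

Constraints 1, 8, and 11 give e − b ≥ 3, b − d ≥ -1, d − e ≥ -1.
Adding all 3 inequalities: the left sides telescope to 0, and the right sides sum to 3 + (-1) + (-1) = 1. So 0 ≥ 1, which is false.

Unsatisfiable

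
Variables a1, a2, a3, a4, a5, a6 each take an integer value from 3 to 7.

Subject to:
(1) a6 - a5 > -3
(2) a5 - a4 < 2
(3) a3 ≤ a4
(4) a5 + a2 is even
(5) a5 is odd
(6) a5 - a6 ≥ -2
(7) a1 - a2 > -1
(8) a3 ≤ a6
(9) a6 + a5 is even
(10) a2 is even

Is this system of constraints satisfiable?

Constraint 5 makes a5 odd and constraint 10 makes a2 even, so a5 + a2 must be odd. Constraint 4 says a5 + a2 is even — contradiction.

Unsatisfiable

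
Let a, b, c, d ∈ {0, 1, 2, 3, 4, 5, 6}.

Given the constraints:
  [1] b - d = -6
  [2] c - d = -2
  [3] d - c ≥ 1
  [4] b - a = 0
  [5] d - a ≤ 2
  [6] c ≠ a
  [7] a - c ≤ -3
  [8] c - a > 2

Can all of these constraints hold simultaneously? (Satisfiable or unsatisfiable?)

Constraints 3, 5, and 7 give d − c ≥ 1, c − a ≥ 3, a − d ≥ -2.
Adding all 3 inequalities: the left sides telescope to 0, and the right sides sum to 1 + 3 + (-2) = 2. So 0 ≥ 2, which is false.

Unsatisfiable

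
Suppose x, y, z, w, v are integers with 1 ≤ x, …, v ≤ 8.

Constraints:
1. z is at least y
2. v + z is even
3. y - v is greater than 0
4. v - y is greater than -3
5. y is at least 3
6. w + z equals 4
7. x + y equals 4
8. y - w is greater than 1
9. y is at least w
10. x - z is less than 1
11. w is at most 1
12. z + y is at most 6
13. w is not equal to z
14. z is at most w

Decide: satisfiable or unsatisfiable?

From constraints 1 and 5: z ≥ y and y ≥ 3, so z ≥ 3. From constraints 11 and 14: z ≤ w and w ≤ 1, so z ≤ 1. But 1 < 3, so no value of z works.

Unsatisfiable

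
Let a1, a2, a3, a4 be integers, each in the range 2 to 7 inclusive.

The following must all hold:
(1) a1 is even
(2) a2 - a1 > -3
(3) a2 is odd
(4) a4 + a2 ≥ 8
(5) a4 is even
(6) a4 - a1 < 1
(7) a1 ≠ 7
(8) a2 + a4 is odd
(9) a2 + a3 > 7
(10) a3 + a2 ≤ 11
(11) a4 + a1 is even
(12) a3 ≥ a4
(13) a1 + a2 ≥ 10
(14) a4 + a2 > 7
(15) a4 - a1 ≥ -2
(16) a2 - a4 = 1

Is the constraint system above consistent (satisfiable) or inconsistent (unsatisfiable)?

Setting (a1, a2, a3, a4) = (6, 5, 5, 4) satisfies everything: constraint 2: a2 - a1 = -1; constraint 4: a4 + a2 = 9; constraint 6: a4 - a1 = -2, and the others follow.

Satisfiable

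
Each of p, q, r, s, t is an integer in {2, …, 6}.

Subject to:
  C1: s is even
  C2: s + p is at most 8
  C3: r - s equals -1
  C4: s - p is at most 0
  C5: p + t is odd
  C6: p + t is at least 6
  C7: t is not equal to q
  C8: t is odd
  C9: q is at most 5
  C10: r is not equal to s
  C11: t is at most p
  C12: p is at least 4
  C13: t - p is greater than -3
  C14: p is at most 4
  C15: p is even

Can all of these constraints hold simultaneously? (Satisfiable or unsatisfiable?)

The assignment p = 4, q = 4, r = 3, s = 4, t = 3 works:
  constraint 2 holds since s + p = 8.
  constraint 3 holds since r - s = -1.
  constraint 4 holds since s - p = 0.
The rest check out directly.

Satisfiable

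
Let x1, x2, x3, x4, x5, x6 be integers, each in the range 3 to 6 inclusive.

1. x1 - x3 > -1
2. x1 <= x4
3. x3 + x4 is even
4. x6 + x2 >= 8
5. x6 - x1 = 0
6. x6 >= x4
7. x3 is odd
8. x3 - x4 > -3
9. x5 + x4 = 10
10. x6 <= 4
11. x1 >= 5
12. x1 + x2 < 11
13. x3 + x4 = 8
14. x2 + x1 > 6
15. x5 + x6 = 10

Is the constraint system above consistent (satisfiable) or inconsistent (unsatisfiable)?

From constraints 2 and 11: x4 ≥ x1 and x1 ≥ 5, so x4 ≥ 5. From constraints 6 and 10: x4 ≤ x6 and x6 ≤ 4, so x4 ≤ 4. But 4 < 5, so no value of x4 works.

Unsatisfiable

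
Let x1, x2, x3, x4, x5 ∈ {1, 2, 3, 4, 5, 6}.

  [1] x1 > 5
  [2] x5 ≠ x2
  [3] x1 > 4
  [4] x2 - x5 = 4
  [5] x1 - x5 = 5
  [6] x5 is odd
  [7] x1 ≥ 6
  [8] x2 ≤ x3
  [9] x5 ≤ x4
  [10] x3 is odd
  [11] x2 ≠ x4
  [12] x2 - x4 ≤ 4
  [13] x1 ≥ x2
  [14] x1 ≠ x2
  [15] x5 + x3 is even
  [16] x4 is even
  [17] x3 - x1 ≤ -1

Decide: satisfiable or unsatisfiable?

Try x1 = 6, x2 = 5, x3 = 5, x4 = 4, x5 = 1.
Check constraint 4: x2 - x5 = 4; constraint 5: x1 - x5 = 5; constraint 12: x2 - x4 = 1. The remaining constraints are straightforward to verify.

Satisfiable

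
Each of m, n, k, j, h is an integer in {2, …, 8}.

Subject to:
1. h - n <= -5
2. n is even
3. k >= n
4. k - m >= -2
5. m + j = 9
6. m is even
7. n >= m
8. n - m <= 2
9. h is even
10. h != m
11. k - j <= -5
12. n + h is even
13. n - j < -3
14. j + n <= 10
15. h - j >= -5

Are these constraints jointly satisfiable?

Constraints 1, 4, 8, 11, and 15 give m − n ≥ -2, n − h ≥ 5, h − j ≥ -5, j − k ≥ 5, k − m ≥ -2.
Adding all 5 inequalities: the left sides telescope to 0, and the right sides sum to (-2) + 5 + (-5) + 5 + (-2) = 1. So 0 ≥ 1, which is false.

Unsatisfiable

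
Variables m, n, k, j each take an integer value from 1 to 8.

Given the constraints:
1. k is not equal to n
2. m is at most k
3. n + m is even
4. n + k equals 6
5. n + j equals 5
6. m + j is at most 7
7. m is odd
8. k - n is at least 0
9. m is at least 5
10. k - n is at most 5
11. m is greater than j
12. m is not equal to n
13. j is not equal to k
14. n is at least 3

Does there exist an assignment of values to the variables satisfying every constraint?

From constraint 14: n ≥ 3. From constraints 2 and 9: k ≥ m ≥ 5. Hence n + k ≥ 8. But constraint 4 requires n + k = 6, and 6 < 8. Contradiction.

Unsatisfiable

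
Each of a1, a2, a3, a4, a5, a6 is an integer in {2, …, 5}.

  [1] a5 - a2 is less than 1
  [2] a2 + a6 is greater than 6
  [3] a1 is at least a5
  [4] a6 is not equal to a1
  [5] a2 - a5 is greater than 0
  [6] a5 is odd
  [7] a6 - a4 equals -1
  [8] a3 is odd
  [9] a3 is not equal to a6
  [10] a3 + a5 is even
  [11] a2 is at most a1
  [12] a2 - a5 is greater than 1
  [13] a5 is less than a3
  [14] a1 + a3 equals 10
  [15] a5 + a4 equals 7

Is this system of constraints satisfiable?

The assignment a1 = 5, a2 = 5, a3 = 5, a4 = 4, a5 = 3, a6 = 3 works:
  constraint 1 holds since a5 - a2 = -2.
  constraint 2 holds since a2 + a6 = 8.
  constraint 5 holds since a2 - a5 = 2.
The rest check out directly.

Satisfiable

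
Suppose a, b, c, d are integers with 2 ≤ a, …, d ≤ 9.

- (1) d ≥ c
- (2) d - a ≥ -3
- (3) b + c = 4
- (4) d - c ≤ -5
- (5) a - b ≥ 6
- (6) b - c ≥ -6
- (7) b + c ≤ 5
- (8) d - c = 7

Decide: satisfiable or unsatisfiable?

Constraints 2, 4, 5, and 6 give d − a ≥ -3, a − b ≥ 6, b − c ≥ -6, c − d ≥ 5.
Adding all 4 inequalities: the left sides telescope to 0, and the right sides sum to (-3) + 6 + (-6) + 5 = 2. So 0 ≥ 2, which is false.

Unsatisfiable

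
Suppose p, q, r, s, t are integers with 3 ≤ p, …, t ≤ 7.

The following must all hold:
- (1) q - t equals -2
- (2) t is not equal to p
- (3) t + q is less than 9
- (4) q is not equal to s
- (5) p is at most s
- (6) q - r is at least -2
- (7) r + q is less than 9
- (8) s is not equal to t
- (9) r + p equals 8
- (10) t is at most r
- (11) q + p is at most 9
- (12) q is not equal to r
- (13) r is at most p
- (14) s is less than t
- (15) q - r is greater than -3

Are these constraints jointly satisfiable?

Constraints 5, 10, 13, and 14 give t ≤ r, r ≤ p, p ≤ s, s < t. Chaining: t ≤ r ≤ p ≤ s < t, which forces t < t — impossible.

Unsatisfiable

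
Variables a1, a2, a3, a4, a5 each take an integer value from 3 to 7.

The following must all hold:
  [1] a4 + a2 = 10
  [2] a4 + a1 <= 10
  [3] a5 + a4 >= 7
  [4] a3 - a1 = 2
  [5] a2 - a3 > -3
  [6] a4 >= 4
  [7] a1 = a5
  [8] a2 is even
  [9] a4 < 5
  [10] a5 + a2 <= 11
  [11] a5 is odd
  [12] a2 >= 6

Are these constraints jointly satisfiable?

The assignment a1 = 5, a2 = 6, a3 = 7, a4 = 4, a5 = 5 works:
  constraint 1 holds since a4 + a2 = 10.
  constraint 2 holds since a4 + a1 = 9.
The rest check out directly.

Satisfiable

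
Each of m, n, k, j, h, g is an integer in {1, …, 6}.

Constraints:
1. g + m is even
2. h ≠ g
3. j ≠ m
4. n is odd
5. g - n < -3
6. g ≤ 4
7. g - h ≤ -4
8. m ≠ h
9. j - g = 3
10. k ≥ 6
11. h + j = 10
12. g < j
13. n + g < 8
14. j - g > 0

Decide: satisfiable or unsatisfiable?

Satisfiable

Setting (m, n, k, j, h, g) = (1, 5, 6, 4, 6, 1) satisfies everything: constraint 5: g - n = -4; constraint 7: g - h = -5; constraint 9: j - g = 3, and the others follow.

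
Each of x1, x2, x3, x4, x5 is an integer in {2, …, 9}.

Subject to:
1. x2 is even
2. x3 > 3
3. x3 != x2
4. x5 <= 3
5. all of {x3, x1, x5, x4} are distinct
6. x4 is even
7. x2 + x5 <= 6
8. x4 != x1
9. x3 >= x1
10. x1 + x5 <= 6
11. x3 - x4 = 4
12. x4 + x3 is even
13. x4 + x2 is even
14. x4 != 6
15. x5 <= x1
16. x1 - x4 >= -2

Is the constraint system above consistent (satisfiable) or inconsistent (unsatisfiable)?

Satisfiable

Try x1 = 3, x2 = 2, x3 = 8, x4 = 4, x5 = 2.
Check constraint 7: x2 + x5 = 4; constraint 10: x1 + x5 = 5. The remaining constraints are straightforward to verify.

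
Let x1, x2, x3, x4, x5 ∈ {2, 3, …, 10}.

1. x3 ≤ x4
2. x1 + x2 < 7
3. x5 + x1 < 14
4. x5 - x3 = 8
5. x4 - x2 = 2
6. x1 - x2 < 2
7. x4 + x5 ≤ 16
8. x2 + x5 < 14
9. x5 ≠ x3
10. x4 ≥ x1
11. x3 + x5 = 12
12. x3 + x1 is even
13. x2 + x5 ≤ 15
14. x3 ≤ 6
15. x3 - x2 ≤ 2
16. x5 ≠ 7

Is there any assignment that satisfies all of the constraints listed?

One satisfying assignment is x1 = 2, x2 = 3, x3 = 2, x4 = 5, x5 = 10.
For the less obvious constraints — constraint 2: x1 + x2 = 5; constraint 3: x5 + x1 = 12; constraint 4: x5 - x3 = 8 — and the others hold by inspection.

Satisfiable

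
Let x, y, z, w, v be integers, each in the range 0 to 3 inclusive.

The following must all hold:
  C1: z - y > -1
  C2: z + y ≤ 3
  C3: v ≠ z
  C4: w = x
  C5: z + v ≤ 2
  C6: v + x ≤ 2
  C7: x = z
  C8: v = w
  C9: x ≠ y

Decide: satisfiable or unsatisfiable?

From constraints 4, 7, and 8, v = w = x = z, so v = z. But constraint 3 says v ≠ z. Contradiction.

Unsatisfiable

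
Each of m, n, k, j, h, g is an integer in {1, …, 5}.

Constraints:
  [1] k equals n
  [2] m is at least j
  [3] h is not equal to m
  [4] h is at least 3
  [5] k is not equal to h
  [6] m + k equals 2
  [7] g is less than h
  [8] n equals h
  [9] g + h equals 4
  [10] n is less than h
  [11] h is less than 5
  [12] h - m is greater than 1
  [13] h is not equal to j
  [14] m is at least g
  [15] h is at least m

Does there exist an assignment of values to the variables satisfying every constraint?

Unsatisfiable

From constraints 1 and 8, k = n = h, so k = h. But constraint 5 says k ≠ h. Contradiction.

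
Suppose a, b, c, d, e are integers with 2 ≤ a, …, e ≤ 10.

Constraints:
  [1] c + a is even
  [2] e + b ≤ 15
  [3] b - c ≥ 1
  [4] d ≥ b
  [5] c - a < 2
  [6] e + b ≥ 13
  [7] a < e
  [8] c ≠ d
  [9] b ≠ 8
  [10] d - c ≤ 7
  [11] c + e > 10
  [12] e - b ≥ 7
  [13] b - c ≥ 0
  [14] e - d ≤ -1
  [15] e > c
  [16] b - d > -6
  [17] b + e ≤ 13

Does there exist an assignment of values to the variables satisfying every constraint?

Constraints 3, 10, 12, and 14 give b − c ≥ 1, c − d ≥ -7, d − e ≥ 1, e − b ≥ 7.
Adding all 4 inequalities: the left sides telescope to 0, and the right sides sum to 1 + (-7) + 1 + 7 = 2. So 0 ≥ 2, which is false.

Unsatisfiable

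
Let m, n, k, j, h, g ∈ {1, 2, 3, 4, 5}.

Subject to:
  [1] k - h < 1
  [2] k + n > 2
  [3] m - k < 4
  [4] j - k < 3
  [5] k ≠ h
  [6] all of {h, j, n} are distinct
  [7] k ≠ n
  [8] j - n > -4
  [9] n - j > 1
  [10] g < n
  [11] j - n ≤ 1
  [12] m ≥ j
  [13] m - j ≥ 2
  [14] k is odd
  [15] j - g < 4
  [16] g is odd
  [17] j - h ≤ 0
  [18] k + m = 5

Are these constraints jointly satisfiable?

Setting (m, n, k, j, h, g) = (4, 4, 1, 2, 3, 1) satisfies everything: constraint 1: k - h = -2; constraint 2: k + n = 5; constraint 3: m - k = 3, and the others follow.

Satisfiable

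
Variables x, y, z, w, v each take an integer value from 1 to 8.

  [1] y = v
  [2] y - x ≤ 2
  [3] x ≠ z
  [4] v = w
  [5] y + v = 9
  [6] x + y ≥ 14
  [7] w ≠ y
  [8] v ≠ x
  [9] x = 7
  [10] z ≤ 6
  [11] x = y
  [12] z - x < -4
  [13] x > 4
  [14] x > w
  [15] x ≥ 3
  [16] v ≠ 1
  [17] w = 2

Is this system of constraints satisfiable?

Constraint 9 fixes x = 7 and constraint 17 fixes w = 2. Constraints 1, 4, and 11 give x = y = v = w, so x = w. But 7 ≠ 2 — contradiction.

Unsatisfiable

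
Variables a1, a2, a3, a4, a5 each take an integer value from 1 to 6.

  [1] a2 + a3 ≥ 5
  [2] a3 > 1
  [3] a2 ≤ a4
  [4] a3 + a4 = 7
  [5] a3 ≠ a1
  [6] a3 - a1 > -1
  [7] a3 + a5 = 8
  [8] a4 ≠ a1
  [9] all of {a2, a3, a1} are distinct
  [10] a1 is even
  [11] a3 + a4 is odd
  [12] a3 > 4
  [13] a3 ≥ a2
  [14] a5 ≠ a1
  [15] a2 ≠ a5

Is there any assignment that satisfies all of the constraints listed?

Satisfiable

Take a1 = 4, a2 = 1, a3 = 6, a4 = 1, a5 = 2. Then constraint 1: a2 + a3 = 7; constraint 4: a3 + a4 = 7, and every other listed constraint is also met.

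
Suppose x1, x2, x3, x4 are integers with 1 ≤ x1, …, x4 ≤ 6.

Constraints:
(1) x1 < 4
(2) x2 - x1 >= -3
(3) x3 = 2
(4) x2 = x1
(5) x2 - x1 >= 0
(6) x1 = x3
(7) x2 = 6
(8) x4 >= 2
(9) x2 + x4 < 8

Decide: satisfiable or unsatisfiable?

Unsatisfiable

Constraint 7 fixes x2 = 6 and constraint 3 fixes x3 = 2. Constraints 4 and 6 give x2 = x1 = x3, so x2 = x3. But 6 ≠ 2 — contradiction.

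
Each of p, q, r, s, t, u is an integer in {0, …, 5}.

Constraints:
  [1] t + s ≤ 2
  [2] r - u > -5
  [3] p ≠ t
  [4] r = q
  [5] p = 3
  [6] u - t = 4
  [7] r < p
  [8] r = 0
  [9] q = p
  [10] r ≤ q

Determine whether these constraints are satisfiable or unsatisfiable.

Constraint 8 fixes r = 0 and constraint 5 fixes p = 3. Constraints 4 and 9 give r = q = p, so r = p. But 0 ≠ 3 — contradiction.

Unsatisfiable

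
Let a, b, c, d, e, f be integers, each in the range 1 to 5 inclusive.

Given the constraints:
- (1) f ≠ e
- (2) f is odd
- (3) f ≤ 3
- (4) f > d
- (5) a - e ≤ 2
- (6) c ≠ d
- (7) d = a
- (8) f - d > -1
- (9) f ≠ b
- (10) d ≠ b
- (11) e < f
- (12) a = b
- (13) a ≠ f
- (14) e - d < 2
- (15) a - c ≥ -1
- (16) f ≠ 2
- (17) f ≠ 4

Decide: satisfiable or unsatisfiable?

Unsatisfiable

From constraints 7 and 12, d = a = b, so d = b. But constraint 10 says d ≠ b. Contradiction.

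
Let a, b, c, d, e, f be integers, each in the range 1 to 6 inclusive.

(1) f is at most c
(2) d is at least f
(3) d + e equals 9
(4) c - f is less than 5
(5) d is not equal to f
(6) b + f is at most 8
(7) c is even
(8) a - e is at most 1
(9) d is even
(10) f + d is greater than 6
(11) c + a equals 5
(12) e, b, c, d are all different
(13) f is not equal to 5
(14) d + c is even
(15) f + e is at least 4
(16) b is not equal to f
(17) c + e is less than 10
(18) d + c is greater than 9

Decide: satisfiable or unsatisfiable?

One satisfying assignment is a = 1, b = 5, c = 4, d = 6, e = 3, f = 2.
For the less obvious constraints — constraint 3: d + e = 9; constraint 4: c - f = 2 — and the others hold by inspection.

Satisfiable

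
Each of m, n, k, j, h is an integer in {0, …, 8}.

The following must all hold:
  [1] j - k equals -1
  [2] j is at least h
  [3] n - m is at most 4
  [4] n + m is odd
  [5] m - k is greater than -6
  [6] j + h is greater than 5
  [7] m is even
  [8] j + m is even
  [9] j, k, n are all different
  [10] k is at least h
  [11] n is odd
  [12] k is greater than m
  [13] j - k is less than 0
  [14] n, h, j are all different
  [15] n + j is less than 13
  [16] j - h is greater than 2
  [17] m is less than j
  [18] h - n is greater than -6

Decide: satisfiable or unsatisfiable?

Try m = 2, n = 5, k = 7, j = 6, h = 2.
Check constraint 1: j - k = -1; constraint 3: n - m = 3; constraint 5: m - k = -5. The remaining constraints are straightforward to verify.

Satisfiable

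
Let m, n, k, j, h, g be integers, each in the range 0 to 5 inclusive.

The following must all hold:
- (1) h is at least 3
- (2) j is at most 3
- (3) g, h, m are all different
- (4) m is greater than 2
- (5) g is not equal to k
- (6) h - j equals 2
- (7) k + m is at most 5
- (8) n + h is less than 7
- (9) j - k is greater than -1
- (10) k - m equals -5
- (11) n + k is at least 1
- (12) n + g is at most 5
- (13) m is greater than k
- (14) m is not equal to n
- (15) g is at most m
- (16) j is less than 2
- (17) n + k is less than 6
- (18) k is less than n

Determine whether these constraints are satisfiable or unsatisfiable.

Try m = 5, n = 3, k = 0, j = 1, h = 3, g = 1.
Check constraint 6: h - j = 2; constraint 7: k + m = 5. The remaining constraints are straightforward to verify.

Satisfiable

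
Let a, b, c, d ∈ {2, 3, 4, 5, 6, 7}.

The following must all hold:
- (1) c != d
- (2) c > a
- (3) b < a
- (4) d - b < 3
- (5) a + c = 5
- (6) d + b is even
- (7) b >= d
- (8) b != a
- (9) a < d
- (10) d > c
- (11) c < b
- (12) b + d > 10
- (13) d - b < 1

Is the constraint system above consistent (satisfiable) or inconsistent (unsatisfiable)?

Unsatisfiable

Constraints 2, 3, 7, and 10 give b < a, a < c, c < d, d ≤ b. Chaining: b < a < c < d ≤ b, which forces b < b — impossible.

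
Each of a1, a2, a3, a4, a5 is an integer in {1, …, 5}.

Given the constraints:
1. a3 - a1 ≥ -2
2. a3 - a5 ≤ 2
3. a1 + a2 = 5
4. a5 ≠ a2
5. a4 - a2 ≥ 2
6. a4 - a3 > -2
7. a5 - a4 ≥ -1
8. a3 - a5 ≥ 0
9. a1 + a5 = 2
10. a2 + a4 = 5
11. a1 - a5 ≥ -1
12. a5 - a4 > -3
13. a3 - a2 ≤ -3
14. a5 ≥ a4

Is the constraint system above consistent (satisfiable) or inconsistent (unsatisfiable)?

Unsatisfiable

Constraints 1, 5, 7, 11, and 13 give a5 − a4 ≥ -1, a4 − a2 ≥ 2, a2 − a3 ≥ 3, a3 − a1 ≥ -2, a1 − a5 ≥ -1.
Adding all 5 inequalities: the left sides telescope to 0, and the right sides sum to (-1) + 2 + 3 + (-2) + (-1) = 1. So 0 ≥ 1, which is false.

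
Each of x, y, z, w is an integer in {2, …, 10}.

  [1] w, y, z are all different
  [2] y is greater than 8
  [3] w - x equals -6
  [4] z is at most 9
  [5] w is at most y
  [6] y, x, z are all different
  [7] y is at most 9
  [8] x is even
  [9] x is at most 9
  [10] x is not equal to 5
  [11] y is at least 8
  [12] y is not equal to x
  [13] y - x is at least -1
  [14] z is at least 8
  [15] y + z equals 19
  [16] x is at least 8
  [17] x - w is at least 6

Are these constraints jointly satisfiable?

Constraints 4, 7, 9, 11, 14, and 16 confine each of y, x, z to the 2 values {8, 9}.
Constraint 6 requires all 3 of them to be distinct, but only 2 values are available — impossible by the pigeonhole principle.

Unsatisfiable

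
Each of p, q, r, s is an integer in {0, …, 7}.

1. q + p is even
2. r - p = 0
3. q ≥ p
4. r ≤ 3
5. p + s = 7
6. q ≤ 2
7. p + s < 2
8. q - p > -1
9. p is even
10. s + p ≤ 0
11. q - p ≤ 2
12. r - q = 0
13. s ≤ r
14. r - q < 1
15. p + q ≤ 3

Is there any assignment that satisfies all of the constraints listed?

From constraints 3 and 6: p ≤ q ≤ 2. From constraints 4 and 13: s ≤ r ≤ 3. Hence p + s ≤ 5. But constraint 5 requires p + s = 7, and 7 > 5. Contradiction.

Unsatisfiable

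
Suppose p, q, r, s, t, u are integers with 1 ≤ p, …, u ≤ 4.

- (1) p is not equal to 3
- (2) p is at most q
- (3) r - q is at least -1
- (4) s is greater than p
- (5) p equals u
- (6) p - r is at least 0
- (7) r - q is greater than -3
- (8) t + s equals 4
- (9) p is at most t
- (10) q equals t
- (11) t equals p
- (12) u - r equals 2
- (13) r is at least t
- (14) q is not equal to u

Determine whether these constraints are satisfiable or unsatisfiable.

Unsatisfiable

From constraints 5, 10, and 11, q = t = p = u, so q = u. But constraint 14 says q ≠ u. Contradiction.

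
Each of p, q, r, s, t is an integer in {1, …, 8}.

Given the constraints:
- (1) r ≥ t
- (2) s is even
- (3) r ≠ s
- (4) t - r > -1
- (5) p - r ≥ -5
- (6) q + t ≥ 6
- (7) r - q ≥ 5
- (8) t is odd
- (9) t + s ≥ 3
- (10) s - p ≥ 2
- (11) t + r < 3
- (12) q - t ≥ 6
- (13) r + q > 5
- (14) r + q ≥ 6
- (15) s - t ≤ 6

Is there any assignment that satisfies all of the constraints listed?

Constraints 5, 7, 10, 12, and 15 give q − t ≥ 6, t − s ≥ -6, s − p ≥ 2, p − r ≥ -5, r − q ≥ 5.
Adding all 5 inequalities: the left sides telescope to 0, and the right sides sum to 6 + (-6) + 2 + (-5) + 5 = 2. So 0 ≥ 2, which is false.

Unsatisfiable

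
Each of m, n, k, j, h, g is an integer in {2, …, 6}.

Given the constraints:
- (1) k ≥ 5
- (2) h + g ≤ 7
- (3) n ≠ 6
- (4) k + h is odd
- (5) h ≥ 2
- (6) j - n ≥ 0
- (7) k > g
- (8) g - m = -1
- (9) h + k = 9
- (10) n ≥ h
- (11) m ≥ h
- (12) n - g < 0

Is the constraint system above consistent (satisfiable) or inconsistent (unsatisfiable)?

Setting (m, n, k, j, h, g) = (5, 3, 6, 5, 3, 4) satisfies everything: constraint 2: h + g = 7; constraint 6: j - n = 2, and the others follow.

Satisfiable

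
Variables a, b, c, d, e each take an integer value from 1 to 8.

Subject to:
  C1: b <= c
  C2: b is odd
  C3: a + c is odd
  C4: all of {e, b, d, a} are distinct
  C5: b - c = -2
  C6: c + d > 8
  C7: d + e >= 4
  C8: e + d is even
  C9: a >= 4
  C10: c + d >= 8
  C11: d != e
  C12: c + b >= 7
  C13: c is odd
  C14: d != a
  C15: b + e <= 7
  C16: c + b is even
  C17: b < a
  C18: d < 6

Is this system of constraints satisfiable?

Satisfiable

Try a = 8, b = 3, c = 5, d = 5, e = 1.
Check constraint 5: b - c = -2; constraint 6: c + d = 10; constraint 7: d + e = 6. The remaining constraints are straightforward to verify.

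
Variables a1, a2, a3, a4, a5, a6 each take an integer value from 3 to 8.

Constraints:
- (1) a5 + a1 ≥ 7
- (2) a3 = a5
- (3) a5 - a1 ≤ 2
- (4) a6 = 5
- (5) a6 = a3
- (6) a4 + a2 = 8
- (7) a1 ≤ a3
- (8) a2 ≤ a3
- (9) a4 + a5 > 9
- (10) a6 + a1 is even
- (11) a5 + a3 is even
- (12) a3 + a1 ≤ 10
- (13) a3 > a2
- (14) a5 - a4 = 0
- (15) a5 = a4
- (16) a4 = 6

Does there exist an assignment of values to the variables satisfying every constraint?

Unsatisfiable

Constraint 4 fixes a6 = 5 and constraint 16 fixes a4 = 6. Constraints 2, 5, and 15 give a6 = a3 = a5 = a4, so a6 = a4. But 5 ≠ 6 — contradiction.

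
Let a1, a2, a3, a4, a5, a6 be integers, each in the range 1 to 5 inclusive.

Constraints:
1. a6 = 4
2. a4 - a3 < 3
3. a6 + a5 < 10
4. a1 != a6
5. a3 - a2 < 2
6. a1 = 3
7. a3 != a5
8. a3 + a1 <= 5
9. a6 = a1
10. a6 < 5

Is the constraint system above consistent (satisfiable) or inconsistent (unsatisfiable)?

Unsatisfiable

Constraint 1 fixes a6 = 4 and constraint 6 fixes a1 = 3, but constraint 9 requires a6 = a1. Since 4 ≠ 3, contradiction.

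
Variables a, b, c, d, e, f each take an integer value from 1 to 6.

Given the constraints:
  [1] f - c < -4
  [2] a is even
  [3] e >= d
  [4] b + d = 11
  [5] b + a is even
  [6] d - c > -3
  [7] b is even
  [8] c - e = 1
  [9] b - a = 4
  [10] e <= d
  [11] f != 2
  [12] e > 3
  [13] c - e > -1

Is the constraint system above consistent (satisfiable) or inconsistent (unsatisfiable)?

The assignment a = 2, b = 6, c = 6, d = 5, e = 5, f = 1 works:
  constraint 1 holds since f - c = -5.
  constraint 4 holds since b + d = 11.
  constraint 6 holds since d - c = -1.
The rest check out directly.

Satisfiable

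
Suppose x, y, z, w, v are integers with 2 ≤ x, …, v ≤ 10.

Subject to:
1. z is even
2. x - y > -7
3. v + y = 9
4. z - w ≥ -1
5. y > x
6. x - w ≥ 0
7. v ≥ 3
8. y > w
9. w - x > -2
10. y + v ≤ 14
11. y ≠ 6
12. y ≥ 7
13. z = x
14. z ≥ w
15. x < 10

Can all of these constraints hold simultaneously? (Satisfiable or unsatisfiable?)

From constraint 7: v ≥ 3. From constraint 12: y ≥ 7. Hence v + y ≥ 10. But constraint 3 requires v + y = 9, and 9 < 10. Contradiction.

Unsatisfiable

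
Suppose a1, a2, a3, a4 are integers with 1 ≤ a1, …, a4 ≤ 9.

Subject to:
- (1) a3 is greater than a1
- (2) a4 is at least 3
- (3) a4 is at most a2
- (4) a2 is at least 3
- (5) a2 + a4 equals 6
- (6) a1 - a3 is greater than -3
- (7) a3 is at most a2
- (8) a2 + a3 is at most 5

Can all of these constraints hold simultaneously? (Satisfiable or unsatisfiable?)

Take a1 = 1, a2 = 3, a3 = 2, a4 = 3. Then constraint 5: a2 + a4 = 6; constraint 6: a1 - a3 = -1; constraint 8: a2 + a3 = 5, and every other listed constraint is also met.

Satisfiable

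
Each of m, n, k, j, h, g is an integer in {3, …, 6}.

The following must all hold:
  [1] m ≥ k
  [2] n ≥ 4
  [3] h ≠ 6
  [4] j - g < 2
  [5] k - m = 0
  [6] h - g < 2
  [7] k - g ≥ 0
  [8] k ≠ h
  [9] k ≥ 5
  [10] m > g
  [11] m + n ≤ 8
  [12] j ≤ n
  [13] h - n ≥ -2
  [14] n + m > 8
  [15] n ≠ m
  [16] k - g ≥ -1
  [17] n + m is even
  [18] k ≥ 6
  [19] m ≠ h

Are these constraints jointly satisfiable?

Unsatisfiable

From constraints 1 and 18: m ≥ k ≥ 6. From constraint 2: n ≥ 4. Hence m + n ≥ 10. But constraint 11 requires m + n ≤ 8, and 8 < 10. Contradiction.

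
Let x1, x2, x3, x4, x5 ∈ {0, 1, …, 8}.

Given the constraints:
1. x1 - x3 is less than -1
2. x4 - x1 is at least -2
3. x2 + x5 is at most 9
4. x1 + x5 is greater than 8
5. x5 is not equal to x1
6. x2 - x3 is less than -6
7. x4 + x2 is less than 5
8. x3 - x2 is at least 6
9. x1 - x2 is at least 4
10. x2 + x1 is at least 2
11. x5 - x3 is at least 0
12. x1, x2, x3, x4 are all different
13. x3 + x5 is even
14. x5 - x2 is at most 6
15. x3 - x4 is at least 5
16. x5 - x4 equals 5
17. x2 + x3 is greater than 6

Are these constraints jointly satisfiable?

Unsatisfiable

Constraints 2, 9, 11, 14, and 15 give x4 − x1 ≥ -2, x1 − x2 ≥ 4, x2 − x5 ≥ -6, x5 − x3 ≥ 0, x3 − x4 ≥ 5.
Adding all 5 inequalities: the left sides telescope to 0, and the right sides sum to (-2) + 4 + (-6) + 0 + 5 = 1. So 0 ≥ 1, which is false.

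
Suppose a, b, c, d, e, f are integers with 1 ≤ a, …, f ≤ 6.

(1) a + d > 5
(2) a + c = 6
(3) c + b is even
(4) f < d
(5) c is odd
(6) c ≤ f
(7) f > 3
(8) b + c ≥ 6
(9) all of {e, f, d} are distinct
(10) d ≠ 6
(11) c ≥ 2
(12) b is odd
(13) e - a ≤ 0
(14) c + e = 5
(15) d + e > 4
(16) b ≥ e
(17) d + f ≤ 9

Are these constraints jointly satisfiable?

Satisfiable

The assignment a = 3, b = 3, c = 3, d = 5, e = 2, f = 4 works:
  constraint 1 holds since a + d = 8.
  constraint 2 holds since a + c = 6.
The rest check out directly.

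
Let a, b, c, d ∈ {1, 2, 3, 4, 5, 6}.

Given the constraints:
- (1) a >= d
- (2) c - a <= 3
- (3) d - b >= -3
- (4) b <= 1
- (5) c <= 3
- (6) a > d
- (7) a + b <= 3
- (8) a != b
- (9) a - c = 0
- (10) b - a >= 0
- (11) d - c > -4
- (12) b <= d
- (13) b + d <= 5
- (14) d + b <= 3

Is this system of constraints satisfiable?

Unsatisfiable

Constraints 6, 10, and 12 give b ≤ d, d < a, a ≤ b. Chaining: b ≤ d < a ≤ b, which forces b < b — impossible.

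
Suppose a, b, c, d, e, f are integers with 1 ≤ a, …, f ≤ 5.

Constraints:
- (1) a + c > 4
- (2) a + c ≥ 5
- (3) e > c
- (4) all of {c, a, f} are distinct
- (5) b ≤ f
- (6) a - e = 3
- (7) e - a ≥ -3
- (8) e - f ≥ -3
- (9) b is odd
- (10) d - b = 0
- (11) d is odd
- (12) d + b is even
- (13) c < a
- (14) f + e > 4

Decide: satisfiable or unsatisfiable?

One satisfying assignment is a = 5, b = 1, c = 1, d = 1, e = 2, f = 3.
For the less obvious constraints — constraint 1: a + c = 6; constraint 2: a + c = 6; constraint 6: a - e = 3 — and the others hold by inspection.

Satisfiable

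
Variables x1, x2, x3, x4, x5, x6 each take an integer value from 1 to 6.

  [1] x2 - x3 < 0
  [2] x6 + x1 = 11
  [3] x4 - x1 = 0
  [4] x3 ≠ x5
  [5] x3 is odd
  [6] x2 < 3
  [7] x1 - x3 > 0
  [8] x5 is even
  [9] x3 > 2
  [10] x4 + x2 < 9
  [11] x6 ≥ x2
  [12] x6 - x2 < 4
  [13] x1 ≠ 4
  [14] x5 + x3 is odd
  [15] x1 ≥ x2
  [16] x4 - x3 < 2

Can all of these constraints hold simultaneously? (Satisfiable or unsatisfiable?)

One satisfying assignment is x1 = 6, x2 = 2, x3 = 5, x4 = 6, x5 = 6, x6 = 5.
For the less obvious constraints — constraint 1: x2 - x3 = -3; constraint 2: x6 + x1 = 11; constraint 3: x4 - x1 = 0 — and the others hold by inspection.

Satisfiable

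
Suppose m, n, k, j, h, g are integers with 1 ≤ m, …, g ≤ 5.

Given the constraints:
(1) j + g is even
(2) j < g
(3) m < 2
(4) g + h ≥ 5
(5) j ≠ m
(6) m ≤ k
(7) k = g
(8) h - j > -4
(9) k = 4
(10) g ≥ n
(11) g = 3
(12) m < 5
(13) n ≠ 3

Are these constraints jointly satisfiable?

Constraint 9 fixes k = 4 and constraint 11 fixes g = 3, but constraint 7 requires k = g. Since 4 ≠ 3, contradiction.

Unsatisfiable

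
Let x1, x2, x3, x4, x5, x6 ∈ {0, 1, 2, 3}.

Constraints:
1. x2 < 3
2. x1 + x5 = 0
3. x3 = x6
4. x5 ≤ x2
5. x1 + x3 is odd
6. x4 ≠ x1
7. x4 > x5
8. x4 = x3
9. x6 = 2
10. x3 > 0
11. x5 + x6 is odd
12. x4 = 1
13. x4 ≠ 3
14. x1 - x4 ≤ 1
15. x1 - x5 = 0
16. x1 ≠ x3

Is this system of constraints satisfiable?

Unsatisfiable

Constraint 12 fixes x4 = 1 and constraint 9 fixes x6 = 2. Constraints 3 and 8 give x4 = x3 = x6, so x4 = x6. But 1 ≠ 2 — contradiction.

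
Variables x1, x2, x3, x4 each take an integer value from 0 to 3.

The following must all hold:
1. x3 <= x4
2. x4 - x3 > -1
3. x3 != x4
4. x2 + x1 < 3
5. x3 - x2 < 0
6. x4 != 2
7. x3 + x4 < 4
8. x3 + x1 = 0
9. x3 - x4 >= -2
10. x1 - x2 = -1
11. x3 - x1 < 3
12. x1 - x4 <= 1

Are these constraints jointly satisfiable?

Satisfiable

Setting (x1, x2, x3, x4) = (0, 1, 0, 1) satisfies everything: constraint 2: x4 - x3 = 1; constraint 4: x2 + x1 = 1; constraint 5: x3 - x2 = -1, and the others follow.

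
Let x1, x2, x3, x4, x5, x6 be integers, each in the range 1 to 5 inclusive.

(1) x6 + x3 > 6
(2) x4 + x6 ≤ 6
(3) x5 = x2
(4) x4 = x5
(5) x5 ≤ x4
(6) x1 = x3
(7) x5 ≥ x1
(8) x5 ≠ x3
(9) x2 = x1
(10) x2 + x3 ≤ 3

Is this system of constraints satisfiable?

Unsatisfiable

From constraints 3, 6, and 9, x5 = x2 = x1 = x3, so x5 = x3. But constraint 8 says x5 ≠ x3. Contradiction.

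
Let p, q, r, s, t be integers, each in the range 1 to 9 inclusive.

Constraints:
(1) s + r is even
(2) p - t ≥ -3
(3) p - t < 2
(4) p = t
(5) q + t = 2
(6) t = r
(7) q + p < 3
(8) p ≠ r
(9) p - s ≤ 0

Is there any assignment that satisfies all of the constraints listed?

From constraints 4 and 6, p = t = r, so p = r. But constraint 8 says p ≠ r. Contradiction.

Unsatisfiable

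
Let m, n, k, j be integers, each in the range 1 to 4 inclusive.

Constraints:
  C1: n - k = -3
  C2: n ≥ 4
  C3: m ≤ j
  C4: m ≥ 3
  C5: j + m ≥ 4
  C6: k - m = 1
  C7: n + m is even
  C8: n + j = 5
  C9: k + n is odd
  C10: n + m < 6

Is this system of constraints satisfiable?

Unsatisfiable

From constraint 2: n ≥ 4. From constraints 3 and 4: j ≥ m ≥ 3. Hence n + j ≥ 7. But constraint 8 requires n + j = 5, and 5 < 7. Contradiction.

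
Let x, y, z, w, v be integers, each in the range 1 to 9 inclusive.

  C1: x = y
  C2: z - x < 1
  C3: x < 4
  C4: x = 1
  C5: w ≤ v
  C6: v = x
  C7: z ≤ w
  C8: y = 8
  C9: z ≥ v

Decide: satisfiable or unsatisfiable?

Constraint 4 fixes x = 1 and constraint 8 fixes y = 8, but constraint 1 requires x = y. Since 1 ≠ 8, contradiction.

Unsatisfiable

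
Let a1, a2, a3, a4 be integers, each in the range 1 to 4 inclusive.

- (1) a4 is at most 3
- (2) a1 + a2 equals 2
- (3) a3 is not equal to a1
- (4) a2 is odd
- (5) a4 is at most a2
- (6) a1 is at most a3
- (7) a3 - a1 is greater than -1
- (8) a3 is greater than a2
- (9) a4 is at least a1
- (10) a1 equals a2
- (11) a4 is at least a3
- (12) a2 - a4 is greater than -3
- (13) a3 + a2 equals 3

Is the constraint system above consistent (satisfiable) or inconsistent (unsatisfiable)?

Unsatisfiable

Constraints 5, 8, and 11 give a3 ≤ a4, a4 ≤ a2, a2 < a3. Chaining: a3 ≤ a4 ≤ a2 < a3, which forces a3 < a3 — impossible.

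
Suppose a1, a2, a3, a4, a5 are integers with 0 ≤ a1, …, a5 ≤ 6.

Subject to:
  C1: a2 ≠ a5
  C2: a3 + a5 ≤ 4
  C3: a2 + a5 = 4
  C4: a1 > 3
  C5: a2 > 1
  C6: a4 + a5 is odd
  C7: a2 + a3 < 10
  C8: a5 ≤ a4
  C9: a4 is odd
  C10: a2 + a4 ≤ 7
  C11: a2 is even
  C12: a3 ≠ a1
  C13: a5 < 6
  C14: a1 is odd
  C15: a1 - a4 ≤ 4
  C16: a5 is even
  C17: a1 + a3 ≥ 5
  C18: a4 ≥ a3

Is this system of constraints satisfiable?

The assignment a1 = 5, a2 = 4, a3 = 3, a4 = 3, a5 = 0 works:
  constraint 2 holds since a3 + a5 = 3.
  constraint 3 holds since a2 + a5 = 4.
The rest check out directly.

Satisfiable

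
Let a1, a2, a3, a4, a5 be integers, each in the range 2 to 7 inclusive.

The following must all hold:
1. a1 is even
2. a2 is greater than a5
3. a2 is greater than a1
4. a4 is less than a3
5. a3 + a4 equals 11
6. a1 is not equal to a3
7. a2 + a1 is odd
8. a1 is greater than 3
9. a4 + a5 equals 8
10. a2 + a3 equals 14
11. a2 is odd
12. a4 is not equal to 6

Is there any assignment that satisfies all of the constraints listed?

Satisfiable

One satisfying assignment is a1 = 4, a2 = 7, a3 = 7, a4 = 4, a5 = 4.
For the less obvious constraints — constraint 5: a3 + a4 = 11; constraint 9: a4 + a5 = 8 — and the others hold by inspection.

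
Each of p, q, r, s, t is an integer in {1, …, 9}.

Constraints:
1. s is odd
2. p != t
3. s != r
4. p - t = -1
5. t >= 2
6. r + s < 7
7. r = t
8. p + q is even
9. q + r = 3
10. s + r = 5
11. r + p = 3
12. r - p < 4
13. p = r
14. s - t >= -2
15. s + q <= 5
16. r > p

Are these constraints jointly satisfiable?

From constraints 7 and 13, p = r = t, so p = t. But constraint 2 says p ≠ t. Contradiction.

Unsatisfiable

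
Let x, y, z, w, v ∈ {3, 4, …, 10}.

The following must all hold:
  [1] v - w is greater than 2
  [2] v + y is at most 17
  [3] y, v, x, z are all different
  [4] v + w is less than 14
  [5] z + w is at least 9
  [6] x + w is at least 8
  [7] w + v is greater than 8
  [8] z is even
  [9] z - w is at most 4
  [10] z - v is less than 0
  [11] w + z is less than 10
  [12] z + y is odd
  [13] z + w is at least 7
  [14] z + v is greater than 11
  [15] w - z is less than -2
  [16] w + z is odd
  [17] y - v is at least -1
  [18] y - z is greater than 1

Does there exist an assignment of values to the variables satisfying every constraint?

Satisfiable

Setting (x, y, z, w, v) = (7, 9, 6, 3, 8) satisfies everything: constraint 1: v - w = 5; constraint 2: v + y = 17, and the others follow.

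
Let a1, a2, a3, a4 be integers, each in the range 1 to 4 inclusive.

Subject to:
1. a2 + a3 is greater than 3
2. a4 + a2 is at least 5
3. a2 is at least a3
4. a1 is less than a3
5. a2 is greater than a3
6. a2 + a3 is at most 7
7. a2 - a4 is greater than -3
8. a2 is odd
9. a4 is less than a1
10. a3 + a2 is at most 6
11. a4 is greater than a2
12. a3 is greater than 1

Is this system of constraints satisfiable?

Unsatisfiable

Constraints 4, 5, 9, and 11 give a3 < a2, a2 < a4, a4 < a1, a1 < a3. Chaining: a3 < a2 < a4 < a1 < a3, which forces a3 < a3 — impossible.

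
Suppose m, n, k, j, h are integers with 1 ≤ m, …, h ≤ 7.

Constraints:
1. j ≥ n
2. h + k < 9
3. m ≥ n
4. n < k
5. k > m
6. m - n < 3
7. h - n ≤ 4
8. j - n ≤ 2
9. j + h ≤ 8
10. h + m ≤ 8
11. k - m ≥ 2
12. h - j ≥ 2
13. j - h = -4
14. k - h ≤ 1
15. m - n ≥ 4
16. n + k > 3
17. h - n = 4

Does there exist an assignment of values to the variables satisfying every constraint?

Unsatisfiable

Constraints 7, 11, 14, and 15 give m − n ≥ 4, n − h ≥ -4, h − k ≥ -1, k − m ≥ 2.
Adding all 4 inequalities: the left sides telescope to 0, and the right sides sum to 4 + (-4) + (-1) + 2 = 1. So 0 ≥ 1, which is false.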